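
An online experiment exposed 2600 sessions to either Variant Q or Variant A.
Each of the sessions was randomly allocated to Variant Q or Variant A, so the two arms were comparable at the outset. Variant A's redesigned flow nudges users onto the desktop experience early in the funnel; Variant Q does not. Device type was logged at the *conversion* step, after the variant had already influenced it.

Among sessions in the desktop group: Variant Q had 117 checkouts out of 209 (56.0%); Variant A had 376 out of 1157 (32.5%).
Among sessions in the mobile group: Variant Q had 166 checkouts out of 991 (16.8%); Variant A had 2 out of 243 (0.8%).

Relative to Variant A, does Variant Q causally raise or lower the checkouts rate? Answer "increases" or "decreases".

decreases

Device type lies on the pathway variant → device type → outcome, so adjusting for it blocks the indirect effect. For the total causal effect of variant, use the unadjusted pooled rates.
Pooled: Variant Q 23.6% vs Variant A 27.0%; Variant A is higher overall.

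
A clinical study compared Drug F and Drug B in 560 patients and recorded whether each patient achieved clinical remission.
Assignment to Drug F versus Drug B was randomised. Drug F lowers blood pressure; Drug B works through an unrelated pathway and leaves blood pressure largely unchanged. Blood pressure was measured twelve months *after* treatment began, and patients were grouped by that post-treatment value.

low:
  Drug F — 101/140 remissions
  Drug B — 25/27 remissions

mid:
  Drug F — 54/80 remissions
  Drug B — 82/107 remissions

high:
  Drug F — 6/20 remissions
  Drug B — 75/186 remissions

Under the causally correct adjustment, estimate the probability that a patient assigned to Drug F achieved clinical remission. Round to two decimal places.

0.67

The stratified and pooled comparisons disagree (Drug B wins within each blood pressure; Drug F wins overall), so the answer turns on the causal role of blood pressure.
Blood pressure is downstream of the drug. One should not condition on a consequence of treatment, so the overall rates are the right comparison.
So P(outcome | do(Drug F)) is just the pooled rate for Drug F: 161/240 = 0.671.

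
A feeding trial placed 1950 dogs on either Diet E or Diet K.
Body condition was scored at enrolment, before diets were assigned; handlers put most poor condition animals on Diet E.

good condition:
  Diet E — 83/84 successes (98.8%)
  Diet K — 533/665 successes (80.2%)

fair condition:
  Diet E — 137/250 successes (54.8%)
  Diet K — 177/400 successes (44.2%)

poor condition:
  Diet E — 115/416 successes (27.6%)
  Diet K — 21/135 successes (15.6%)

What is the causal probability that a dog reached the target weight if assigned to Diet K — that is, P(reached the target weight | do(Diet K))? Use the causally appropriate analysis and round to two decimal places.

0.50

The stratified and pooled comparisons disagree (Diet E wins within each starting body condition; Diet K wins overall), so the answer turns on the causal role of starting body condition.
Here starting body condition is a common cause — it drives both which diet a case falls under and the outcome. The crude comparison mixes populations; the stratum-specific rates are the causally relevant ones.
Standardising Diet K to the population starting body condition mix: 0.384·533/665 + 0.333·177/400 + 0.283·21/135 = 0.499.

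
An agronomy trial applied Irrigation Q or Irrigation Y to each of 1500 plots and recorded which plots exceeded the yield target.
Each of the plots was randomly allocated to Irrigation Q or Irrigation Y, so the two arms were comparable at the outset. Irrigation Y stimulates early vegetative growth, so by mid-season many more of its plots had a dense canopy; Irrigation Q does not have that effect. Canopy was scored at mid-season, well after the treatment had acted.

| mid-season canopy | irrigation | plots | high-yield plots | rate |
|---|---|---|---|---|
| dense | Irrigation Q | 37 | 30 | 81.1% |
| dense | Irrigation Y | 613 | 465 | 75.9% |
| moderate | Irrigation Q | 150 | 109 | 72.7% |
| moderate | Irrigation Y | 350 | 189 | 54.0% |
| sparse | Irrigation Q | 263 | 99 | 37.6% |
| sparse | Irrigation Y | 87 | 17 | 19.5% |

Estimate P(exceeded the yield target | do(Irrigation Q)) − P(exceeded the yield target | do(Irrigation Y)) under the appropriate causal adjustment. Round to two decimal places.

-0.11

The stratified and pooled comparisons disagree (Irrigation Q wins within each mid-season canopy; Irrigation Y wins overall), so the answer turns on the causal role of mid-season canopy.
Mid-season canopy is recorded after the irrigation and is itself shifted by it — it sits on the causal path from irrigation to outcome. Conditioning on a mediator would strip out part of the effect we want; the pooled comparison gives the total causal effect.
The causal difference is the pooled difference: 0.529 − 0.639 = -0.110.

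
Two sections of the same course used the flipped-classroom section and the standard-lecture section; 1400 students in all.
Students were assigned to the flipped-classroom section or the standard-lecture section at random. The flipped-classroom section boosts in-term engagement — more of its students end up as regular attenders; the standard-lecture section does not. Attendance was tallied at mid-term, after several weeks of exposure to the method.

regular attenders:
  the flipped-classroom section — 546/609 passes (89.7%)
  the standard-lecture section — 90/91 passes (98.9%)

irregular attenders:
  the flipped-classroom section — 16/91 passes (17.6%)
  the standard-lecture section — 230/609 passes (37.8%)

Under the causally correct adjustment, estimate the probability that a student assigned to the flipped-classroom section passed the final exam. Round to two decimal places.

0.80

The stratified and pooled comparisons disagree (the standard-lecture section wins within each mid-term attendance; the flipped-classroom section wins overall), so the answer turns on the causal role of mid-term attendance.
The distribution of mid-term attendance is itself part of what the teaching method does — it is an intermediate outcome. Holding it fixed would remove that part of the effect; the total effect is the pooled difference.
So P(outcome | do(the flipped-classroom section)) is just the pooled rate for the flipped-classroom section: 562/700 = 0.803.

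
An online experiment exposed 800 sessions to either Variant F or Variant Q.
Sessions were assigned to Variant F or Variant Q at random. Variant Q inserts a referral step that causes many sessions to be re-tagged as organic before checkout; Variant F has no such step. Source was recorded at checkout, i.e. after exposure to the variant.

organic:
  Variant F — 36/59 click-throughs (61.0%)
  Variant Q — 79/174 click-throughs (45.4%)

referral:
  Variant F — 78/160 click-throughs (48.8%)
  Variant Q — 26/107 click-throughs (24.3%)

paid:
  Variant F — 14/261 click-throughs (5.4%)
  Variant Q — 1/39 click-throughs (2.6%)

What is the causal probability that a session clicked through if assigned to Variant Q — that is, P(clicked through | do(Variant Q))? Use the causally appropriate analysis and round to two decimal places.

Within every traffic source level Variant F has the higher rate, yet pooled Variant Q does — Simpson's reversal.
Because the variant influences traffic source, traffic source is a post-treatment mediator, not a confounder. Stratifying on it would bias the estimate; the causal effect is the crude pooled difference.
So P(outcome | do(Variant Q)) is just the pooled rate for Variant Q: 106/320 = 0.331.

0.33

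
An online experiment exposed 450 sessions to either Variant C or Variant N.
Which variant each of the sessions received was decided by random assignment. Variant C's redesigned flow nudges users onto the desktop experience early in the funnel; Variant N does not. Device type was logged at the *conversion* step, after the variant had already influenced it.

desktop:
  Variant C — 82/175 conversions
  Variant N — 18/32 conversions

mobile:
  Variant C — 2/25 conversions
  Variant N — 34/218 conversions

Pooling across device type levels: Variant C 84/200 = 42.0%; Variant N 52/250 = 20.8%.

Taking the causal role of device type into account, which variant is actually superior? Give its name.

Variant N is higher inside every device type stratum but Variant C is higher in aggregate. Whether to stratify depends on how device type relates to the variant.
Device type is recorded after the variant and is itself shifted by it — it sits on the causal path from variant to outcome. Conditioning on a mediator would strip out part of the effect we want; the pooled comparison gives the total causal effect.
Pooled: Variant C 42.0% vs Variant N 20.8%; Variant C is higher overall.

Variant C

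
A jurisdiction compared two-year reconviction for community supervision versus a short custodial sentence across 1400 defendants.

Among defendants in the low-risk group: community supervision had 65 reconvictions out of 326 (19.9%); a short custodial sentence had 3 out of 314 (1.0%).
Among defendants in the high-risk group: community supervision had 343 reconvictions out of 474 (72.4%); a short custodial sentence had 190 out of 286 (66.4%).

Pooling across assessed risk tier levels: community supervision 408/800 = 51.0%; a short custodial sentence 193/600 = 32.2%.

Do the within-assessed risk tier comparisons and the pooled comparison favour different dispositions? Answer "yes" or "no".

no

Within each assessed risk tier level (low-risk 19.9% vs 1.0%; high-risk 72.4% vs 66.4%), a short custodial sentence has the lower rate every time. Pooled: 51.0% vs 32.2% — a short custodial sentence has the lower rate overall. They agree.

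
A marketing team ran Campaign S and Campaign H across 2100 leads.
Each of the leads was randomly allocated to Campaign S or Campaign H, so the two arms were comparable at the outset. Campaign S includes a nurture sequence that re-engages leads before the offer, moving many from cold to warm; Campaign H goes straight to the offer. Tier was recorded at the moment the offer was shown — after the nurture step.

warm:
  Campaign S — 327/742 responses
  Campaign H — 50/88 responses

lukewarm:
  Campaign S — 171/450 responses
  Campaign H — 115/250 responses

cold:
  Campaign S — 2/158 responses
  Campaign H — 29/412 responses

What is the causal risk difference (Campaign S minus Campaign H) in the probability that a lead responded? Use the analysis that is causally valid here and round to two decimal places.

+0.11

The engagement tier-specific comparison favours Campaign H throughout, but the pooled figures favour Campaign S. The question is whether to condition on engagement tier.
Stratifying would compare campaigns among leads the campaigns themselves sorted into engagement tier groups — a form of selection on an intermediate. The unconditioned pooled rates give the total causal effect.
The causal difference is the pooled difference: 0.370 − 0.259 = +0.112.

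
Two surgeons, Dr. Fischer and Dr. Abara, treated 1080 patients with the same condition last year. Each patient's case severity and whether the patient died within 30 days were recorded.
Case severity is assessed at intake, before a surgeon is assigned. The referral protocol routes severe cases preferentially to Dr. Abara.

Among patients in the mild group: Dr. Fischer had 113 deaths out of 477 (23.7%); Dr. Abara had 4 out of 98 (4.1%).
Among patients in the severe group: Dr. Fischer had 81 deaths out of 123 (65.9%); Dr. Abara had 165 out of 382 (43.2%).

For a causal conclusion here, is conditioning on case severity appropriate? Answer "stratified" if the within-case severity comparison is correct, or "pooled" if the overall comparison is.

stratified

The stratified and pooled comparisons disagree (Dr. Abara wins within each case severity; Dr. Fischer wins overall), so the answer turns on the causal role of case severity.
Here case severity is a common cause — it drives both which surgeon a case falls under and the outcome. The crude comparison mixes populations; the stratum-specific rates are the causally relevant ones.
Within each level — mild: 23.7% vs 4.1%; severe: 65.9% vs 43.2% — Dr. Abara is lower every time.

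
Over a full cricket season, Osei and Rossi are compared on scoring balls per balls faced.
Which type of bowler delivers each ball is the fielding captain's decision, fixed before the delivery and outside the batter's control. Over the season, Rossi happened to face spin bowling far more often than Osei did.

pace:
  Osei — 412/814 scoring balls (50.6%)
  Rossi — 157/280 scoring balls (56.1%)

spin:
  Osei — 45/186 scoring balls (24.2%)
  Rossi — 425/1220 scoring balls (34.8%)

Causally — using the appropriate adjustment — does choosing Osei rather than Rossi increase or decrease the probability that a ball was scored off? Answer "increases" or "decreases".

decreases

The bowling type-specific comparison favours Rossi throughout, but the pooled figures favour Osei. The question is whether to condition on bowling type.
Bowling type is set before the player has any effect — it is not caused by the player — and it independently drives the outcome. That makes it a confounder, so the causal comparison is within bowling type levels.
Within each level — pace: 50.6% vs 56.1%; spin: 24.2% vs 34.8% — Rossi is higher every time.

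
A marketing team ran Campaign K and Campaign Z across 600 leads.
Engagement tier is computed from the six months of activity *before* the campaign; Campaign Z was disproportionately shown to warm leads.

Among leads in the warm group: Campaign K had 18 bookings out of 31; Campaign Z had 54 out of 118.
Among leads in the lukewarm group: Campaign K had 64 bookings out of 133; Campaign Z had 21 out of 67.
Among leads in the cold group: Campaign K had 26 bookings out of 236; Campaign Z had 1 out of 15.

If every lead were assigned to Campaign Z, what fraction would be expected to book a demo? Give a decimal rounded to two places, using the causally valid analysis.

0.25

Engagement tier satisfies the back-door criterion: it is not a descendant of the campaign, and it blocks the spurious path from campaign to outcome. Adjusting for it (i.e., using the within-engagement tier rates) gives the causal effect.
Standardising Campaign Z to the population engagement tier mix: 0.248·54/118 + 0.333·21/67 + 0.418·1/15 = 0.246.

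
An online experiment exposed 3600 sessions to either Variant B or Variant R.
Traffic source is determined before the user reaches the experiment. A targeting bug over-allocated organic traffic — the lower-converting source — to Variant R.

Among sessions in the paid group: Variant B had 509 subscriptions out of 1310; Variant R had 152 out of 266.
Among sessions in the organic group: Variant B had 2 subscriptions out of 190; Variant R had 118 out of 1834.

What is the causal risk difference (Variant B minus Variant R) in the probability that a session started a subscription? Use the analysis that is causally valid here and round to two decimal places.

-0.11

Traffic source satisfies the back-door criterion: it is not a descendant of the variant, and it blocks the spurious path from variant to outcome. Adjusting for it (i.e., using the within-traffic source rates) gives the causal effect.
Adjusting over the population distribution of traffic source: 0.438·(0.389−0.571) + 0.562·(0.011−0.064) = -0.110.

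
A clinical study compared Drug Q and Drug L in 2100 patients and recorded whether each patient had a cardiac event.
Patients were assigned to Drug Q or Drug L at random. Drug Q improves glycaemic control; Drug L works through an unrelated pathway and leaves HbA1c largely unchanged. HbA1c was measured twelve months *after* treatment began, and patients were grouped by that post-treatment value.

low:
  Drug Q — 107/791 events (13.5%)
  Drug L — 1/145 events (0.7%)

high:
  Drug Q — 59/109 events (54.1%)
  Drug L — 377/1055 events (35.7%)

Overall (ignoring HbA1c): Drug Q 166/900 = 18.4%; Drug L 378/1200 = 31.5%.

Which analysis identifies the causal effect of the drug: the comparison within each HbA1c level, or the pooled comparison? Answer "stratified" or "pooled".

pooled

HbA1c here is a post-treatment variable shaped by the drug; conditioning on it would introduce bias rather than remove it. The overall comparison is the causal one.
Pooled: Drug Q 18.4% vs Drug L 31.5%; Drug Q is lower overall.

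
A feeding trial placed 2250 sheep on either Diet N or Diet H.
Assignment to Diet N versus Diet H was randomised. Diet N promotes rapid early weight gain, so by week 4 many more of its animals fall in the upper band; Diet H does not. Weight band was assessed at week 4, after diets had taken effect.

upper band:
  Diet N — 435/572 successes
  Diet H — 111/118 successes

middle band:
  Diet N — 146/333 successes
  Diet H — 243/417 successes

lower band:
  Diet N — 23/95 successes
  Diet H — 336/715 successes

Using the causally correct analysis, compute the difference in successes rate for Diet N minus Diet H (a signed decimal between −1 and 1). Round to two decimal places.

The distribution of week-4 weight band is itself part of what the diet does — it is an intermediate outcome. Holding it fixed would remove that part of the effect; the total effect is the pooled difference.
The causal difference is the pooled difference: 0.604 − 0.552 = +0.052.

+0.05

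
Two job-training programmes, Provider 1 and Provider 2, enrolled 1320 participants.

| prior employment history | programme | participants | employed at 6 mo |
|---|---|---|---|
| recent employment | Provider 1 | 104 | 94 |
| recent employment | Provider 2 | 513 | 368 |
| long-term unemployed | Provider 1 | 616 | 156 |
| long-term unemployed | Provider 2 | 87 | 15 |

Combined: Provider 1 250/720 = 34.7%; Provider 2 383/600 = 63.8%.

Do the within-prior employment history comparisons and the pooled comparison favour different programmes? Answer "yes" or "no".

yes

Within each prior employment history level (recent employment 90.4% vs 71.7%; long-term unemployed 25.3% vs 17.2%), Provider 1 has the higher rate every time. Pooled: 34.7% vs 63.8% — Provider 2 has the higher rate overall. The two comparisons disagree.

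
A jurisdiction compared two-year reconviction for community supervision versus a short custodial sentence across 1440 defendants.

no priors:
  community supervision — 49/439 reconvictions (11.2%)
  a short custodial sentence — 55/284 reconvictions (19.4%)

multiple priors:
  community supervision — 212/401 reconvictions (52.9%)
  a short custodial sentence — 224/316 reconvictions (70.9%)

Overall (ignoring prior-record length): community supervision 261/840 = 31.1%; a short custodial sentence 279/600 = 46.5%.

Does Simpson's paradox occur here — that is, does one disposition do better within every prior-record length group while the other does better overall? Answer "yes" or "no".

Within each prior-record length level (no priors 11.2% vs 19.4%; multiple priors 52.9% vs 70.9%), community supervision has the lower rate every time. Pooled: 31.1% vs 46.5% — community supervision has the lower rate overall. They agree.

no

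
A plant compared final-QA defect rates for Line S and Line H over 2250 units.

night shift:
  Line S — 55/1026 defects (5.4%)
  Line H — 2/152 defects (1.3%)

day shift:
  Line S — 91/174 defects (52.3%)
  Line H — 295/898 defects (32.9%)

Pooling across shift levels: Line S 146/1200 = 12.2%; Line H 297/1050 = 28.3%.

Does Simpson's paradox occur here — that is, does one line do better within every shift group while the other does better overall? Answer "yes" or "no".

yes

Within each shift level (night shift 5.4% vs 1.3%; day shift 52.3% vs 32.9%), Line H has the lower rate every time. Pooled: 12.2% vs 28.3% — Line S has the lower rate overall. The two comparisons disagree.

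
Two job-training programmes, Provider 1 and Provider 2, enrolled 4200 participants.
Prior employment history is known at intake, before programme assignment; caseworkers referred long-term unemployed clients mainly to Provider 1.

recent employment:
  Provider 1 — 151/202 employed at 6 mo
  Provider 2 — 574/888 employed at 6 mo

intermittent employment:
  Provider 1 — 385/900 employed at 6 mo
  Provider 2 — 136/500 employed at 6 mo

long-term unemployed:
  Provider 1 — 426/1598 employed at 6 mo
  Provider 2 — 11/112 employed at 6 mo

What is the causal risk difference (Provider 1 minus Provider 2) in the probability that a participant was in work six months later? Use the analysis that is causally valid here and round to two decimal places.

Within every prior employment history level Provider 1 has the higher rate, yet pooled Provider 2 does — Simpson's reversal.
Nothing the programme does changes prior employment history; the imbalance is an allocation artefact. With prior employment history also predicting the outcome, the pooled figure is confounded, and the within-stratum comparison is the causal one.
Adjusting over the population distribution of prior employment history: 0.260·(0.748−0.646) + 0.333·(0.428−0.272) + 0.407·(0.267−0.098) = +0.147.

+0.15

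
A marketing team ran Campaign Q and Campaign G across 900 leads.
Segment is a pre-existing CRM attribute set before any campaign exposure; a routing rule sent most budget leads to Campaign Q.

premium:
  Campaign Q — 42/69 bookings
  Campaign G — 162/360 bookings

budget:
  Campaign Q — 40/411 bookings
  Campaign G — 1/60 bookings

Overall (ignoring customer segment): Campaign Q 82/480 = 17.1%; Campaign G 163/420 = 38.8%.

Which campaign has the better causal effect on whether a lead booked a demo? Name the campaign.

Customer segment differs across campaigns for reasons unrelated to any effect of the campaign itself, and it separately predicts the outcome — a classic confounder. We must compare within customer segment levels.
Within each level — premium: 60.9% vs 45.0%; budget: 9.7% vs 1.7% — Campaign Q is higher every time.

Campaign Q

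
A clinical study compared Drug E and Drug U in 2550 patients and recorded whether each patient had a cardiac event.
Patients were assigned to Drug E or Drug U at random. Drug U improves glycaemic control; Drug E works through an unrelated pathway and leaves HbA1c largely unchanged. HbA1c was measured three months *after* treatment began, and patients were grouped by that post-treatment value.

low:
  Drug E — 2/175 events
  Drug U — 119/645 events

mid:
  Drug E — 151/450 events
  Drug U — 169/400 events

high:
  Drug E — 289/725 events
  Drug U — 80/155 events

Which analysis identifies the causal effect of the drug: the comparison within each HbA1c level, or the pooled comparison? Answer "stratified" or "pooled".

pooled

Because the drug influences HbA1c, HbA1c is a post-treatment mediator, not a confounder. Stratifying on it would bias the estimate; the causal effect is the crude pooled difference.
Pooled: Drug E 32.7% vs Drug U 30.7%; Drug U is lower overall.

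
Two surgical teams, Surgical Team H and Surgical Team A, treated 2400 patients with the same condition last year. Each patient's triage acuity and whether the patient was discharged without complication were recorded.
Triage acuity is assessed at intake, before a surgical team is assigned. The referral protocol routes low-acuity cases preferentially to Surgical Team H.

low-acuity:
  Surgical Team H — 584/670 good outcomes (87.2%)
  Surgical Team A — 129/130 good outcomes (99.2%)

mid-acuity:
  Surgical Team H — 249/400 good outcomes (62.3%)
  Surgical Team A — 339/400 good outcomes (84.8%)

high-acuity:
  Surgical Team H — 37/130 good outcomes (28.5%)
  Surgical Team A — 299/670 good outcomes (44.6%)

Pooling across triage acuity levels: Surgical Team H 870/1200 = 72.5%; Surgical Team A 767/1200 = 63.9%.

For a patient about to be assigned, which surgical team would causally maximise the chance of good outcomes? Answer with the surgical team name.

Surgical Team A

Triage acuity is set before the surgical team has any effect — it is not caused by the surgical team — and it independently drives the outcome. That makes it a confounder, so the causal comparison is within triage acuity levels.
Within each level — low-acuity: 87.2% vs 99.2%; mid-acuity: 62.3% vs 84.8%; high-acuity: 28.5% vs 44.6% — Surgical Team A is higher every time.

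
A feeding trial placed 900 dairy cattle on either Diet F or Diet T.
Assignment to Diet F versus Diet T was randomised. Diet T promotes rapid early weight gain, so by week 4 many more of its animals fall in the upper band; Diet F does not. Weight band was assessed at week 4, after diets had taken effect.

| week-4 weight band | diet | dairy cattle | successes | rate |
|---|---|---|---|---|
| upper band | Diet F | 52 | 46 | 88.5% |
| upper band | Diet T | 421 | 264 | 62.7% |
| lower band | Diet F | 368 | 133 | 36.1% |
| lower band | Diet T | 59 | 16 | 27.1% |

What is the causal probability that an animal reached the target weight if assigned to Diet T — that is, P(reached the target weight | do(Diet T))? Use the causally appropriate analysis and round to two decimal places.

The stratified and pooled comparisons disagree (Diet F wins within each week-4 weight band; Diet T wins overall), so the answer turns on the causal role of week-4 weight band.
Week-4 weight band lies on the pathway diet → week-4 weight band → outcome, so adjusting for it blocks the indirect effect. For the total causal effect of diet, use the unadjusted pooled rates.
So P(outcome | do(Diet T)) is just the pooled rate for Diet T: 280/480 = 0.583.

0.58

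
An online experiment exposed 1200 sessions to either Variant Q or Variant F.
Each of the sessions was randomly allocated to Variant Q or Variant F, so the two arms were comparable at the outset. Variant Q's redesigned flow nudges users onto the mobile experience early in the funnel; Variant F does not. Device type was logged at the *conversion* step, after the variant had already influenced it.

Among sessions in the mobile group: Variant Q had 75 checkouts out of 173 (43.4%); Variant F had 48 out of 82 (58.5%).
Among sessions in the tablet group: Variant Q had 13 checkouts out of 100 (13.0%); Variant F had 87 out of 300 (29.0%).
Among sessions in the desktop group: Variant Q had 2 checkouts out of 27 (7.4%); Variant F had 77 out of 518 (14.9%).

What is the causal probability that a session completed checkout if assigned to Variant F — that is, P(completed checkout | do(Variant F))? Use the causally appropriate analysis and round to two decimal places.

0.24

The device type-specific comparison favours Variant F throughout, but the pooled figures favour Variant Q. The question is whether to condition on device type.
Device type is recorded after the variant and is itself shifted by it — it sits on the causal path from variant to outcome. Conditioning on a mediator would strip out part of the effect we want; the pooled comparison gives the total causal effect.
So P(outcome | do(Variant F)) is just the pooled rate for Variant F: 212/900 = 0.236.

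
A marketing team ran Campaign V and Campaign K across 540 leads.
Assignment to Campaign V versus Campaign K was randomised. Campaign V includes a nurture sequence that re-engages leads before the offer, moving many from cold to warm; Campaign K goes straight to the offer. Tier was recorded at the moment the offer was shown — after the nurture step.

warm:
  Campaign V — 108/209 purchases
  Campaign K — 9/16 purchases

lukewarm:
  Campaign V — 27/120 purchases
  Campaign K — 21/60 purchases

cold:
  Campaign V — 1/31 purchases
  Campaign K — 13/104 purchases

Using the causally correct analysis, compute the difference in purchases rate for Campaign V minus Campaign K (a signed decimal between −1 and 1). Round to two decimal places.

+0.14

Engagement tier is recorded after the campaign and is itself shifted by it — it sits on the causal path from campaign to outcome. Conditioning on a mediator would strip out part of the effect we want; the pooled comparison gives the total causal effect.
The causal difference is the pooled difference: 0.378 − 0.239 = +0.139.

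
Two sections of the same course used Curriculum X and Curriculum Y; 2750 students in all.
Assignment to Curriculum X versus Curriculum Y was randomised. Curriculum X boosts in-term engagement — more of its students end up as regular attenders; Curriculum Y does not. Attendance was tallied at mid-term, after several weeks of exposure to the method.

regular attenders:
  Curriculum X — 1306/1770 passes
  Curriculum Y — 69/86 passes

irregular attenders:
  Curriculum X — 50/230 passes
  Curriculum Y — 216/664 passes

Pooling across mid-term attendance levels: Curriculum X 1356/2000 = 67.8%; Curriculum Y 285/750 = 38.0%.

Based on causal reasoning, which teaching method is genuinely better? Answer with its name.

The mid-term attendance-specific comparison favours Curriculum Y throughout, but the pooled figures favour Curriculum X. The question is whether to condition on mid-term attendance.
Mid-term attendance here is a post-treatment variable shaped by the teaching method; conditioning on it would introduce bias rather than remove it. The overall comparison is the causal one.
Pooled: Curriculum X 67.8% vs Curriculum Y 38.0%; Curriculum X is higher overall.

Curriculum X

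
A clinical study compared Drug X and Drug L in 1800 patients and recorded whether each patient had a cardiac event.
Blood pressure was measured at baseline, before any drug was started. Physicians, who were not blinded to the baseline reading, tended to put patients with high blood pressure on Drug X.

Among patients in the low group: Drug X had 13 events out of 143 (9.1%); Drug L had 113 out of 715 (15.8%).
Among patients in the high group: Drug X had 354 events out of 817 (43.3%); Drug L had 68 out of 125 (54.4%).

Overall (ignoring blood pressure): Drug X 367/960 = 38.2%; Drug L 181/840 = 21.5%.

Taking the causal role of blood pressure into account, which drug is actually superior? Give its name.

The stratified and pooled comparisons disagree (Drug X wins within each blood pressure; Drug L wins overall), so the answer turns on the causal role of blood pressure.
Blood pressure differs across drugs for reasons unrelated to any effect of the drug itself, and it separately predicts the outcome — a classic confounder. We must compare within blood pressure levels.
Within each level — low: 9.1% vs 15.8%; high: 43.3% vs 54.4% — Drug X is lower every time.

Drug X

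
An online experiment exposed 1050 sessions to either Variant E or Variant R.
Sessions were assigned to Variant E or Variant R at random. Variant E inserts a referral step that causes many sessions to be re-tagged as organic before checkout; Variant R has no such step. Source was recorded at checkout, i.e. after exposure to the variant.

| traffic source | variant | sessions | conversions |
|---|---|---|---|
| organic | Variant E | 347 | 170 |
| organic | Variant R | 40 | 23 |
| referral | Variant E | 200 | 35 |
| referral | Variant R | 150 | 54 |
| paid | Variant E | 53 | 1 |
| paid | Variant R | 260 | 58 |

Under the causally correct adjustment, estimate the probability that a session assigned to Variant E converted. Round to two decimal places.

0.34

The stratified and pooled comparisons disagree (Variant R wins within each traffic source; Variant E wins overall), so the answer turns on the causal role of traffic source.
Traffic source is recorded after the variant and is itself shifted by it — it sits on the causal path from variant to outcome. Conditioning on a mediator would strip out part of the effect we want; the pooled comparison gives the total causal effect.
So P(outcome | do(Variant E)) is just the pooled rate for Variant E: 206/600 = 0.343.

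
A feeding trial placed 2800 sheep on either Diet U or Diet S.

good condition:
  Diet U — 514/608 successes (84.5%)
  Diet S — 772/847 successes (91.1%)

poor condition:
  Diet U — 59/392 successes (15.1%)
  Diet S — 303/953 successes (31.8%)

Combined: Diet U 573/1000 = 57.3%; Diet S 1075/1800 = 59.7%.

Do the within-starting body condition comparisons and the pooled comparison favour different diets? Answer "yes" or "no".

no

Within each starting body condition level (good condition 84.5% vs 91.1%; poor condition 15.1% vs 31.8%), Diet S has the higher rate every time. Pooled: 57.3% vs 59.7% — Diet S has the higher rate overall. They agree.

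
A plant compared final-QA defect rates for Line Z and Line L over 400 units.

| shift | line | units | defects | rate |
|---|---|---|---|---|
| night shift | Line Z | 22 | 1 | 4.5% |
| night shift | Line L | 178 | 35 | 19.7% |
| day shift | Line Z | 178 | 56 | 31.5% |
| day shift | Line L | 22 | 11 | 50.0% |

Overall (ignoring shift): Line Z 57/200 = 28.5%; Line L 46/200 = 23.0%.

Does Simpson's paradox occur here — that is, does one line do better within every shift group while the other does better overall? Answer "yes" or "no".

yes

Within each shift level (night shift 4.5% vs 19.7%; day shift 31.5% vs 50.0%), Line Z has the lower rate every time. Pooled: 28.5% vs 23.0% — Line L has the lower rate overall. The two comparisons disagree.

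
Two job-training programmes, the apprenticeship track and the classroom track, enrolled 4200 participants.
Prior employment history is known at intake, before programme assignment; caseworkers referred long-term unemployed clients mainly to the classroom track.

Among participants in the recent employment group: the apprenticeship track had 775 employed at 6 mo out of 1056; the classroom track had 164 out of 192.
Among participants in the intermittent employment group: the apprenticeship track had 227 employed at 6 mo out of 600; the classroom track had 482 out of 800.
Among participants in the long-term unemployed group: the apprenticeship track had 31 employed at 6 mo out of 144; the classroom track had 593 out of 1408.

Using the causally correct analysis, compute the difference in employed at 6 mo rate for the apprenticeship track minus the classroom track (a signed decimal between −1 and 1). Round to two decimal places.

-0.19

The stratified and pooled comparisons disagree (the classroom track wins within each prior employment history; the apprenticeship track wins overall), so the answer turns on the causal role of prior employment history.
Here prior employment history is a common cause — it drives both which programme a case falls under and the outcome. The crude comparison mixes populations; the stratum-specific rates are the causally relevant ones.
Adjusting over the population distribution of prior employment history: 0.297·(0.734−0.854) + 0.333·(0.378−0.603) + 0.370·(0.215−0.421) = -0.187.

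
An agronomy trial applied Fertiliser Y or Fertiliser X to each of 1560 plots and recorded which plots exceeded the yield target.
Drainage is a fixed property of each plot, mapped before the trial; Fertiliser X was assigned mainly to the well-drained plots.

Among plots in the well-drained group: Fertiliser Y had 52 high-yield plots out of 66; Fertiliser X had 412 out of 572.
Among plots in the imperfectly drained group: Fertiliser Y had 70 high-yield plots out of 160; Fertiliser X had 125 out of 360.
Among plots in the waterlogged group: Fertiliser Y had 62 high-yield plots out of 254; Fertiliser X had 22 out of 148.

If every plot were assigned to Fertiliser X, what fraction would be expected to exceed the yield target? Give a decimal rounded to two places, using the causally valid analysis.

0.45

Fertiliser Y is higher inside every field drainage stratum but Fertiliser X is higher in aggregate. Whether to stratify depends on how field drainage relates to the fertiliser.
Since field drainage is a pre-existing factor (not a product of the fertiliser) and it affects the outcome on its own, it is a confounder. The stratified rates, not the pooled rate, identify the causal effect.
Standardising Fertiliser X to the population field drainage mix: 0.409·412/572 + 0.333·125/360 + 0.258·22/148 = 0.449.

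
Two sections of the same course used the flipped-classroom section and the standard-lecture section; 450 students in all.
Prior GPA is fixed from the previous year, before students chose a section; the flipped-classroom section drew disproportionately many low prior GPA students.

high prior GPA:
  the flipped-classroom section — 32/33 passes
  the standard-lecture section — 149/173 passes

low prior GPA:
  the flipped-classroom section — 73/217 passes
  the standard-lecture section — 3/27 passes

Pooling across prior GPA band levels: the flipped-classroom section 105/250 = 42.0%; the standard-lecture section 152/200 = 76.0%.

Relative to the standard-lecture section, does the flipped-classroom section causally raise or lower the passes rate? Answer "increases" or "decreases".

increases

Prior GPA band differs across teaching methods for reasons unrelated to any effect of the teaching method itself, and it separately predicts the outcome — a classic confounder. We must compare within prior GPA band levels.
Within each level — high prior GPA: 97.0% vs 86.1%; low prior GPA: 33.6% vs 11.1% — the flipped-classroom section is higher every time.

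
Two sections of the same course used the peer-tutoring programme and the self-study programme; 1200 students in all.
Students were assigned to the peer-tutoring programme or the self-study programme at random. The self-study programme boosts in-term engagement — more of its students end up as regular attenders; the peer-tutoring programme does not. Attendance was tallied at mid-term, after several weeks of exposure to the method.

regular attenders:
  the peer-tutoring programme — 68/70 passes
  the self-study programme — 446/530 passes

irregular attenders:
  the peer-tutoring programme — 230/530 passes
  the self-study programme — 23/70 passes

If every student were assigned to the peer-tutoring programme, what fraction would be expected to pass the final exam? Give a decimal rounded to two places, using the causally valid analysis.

0.50

the peer-tutoring programme is higher inside every mid-term attendance stratum but the self-study programme is higher in aggregate. Whether to stratify depends on how mid-term attendance relates to the teaching method.
Stratifying would compare teaching methods among students the teaching methods themselves sorted into mid-term attendance groups — a form of selection on an intermediate. The unconditioned pooled rates give the total causal effect.
So P(outcome | do(the peer-tutoring programme)) is just the pooled rate for the peer-tutoring programme: 298/600 = 0.497.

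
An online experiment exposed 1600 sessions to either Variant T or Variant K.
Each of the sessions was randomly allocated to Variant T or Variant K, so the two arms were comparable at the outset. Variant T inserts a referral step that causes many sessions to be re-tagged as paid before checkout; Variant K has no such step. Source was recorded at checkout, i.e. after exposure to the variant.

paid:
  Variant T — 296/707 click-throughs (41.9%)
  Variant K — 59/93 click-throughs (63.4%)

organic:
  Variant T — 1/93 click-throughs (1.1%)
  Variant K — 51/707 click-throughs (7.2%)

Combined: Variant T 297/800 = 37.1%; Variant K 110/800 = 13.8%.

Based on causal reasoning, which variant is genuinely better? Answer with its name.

Variant K is higher inside every traffic source stratum but Variant T is higher in aggregate. Whether to stratify depends on how traffic source relates to the variant.
The distribution of traffic source is itself part of what the variant does — it is an intermediate outcome. Holding it fixed would remove that part of the effect; the total effect is the pooled difference.
Pooled: Variant T 37.1% vs Variant K 13.8%; Variant T is higher overall.

Variant T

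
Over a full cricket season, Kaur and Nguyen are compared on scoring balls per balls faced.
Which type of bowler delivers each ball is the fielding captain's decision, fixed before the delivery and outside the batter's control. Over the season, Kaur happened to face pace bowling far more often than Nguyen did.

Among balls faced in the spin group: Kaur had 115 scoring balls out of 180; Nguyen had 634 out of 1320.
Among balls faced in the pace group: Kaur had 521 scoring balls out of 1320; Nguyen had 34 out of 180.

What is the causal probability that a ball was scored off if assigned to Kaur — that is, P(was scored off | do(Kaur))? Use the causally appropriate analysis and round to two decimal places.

Nothing the player does changes bowling type; the imbalance is an allocation artefact. With bowling type also predicting the outcome, the pooled figure is confounded, and the within-stratum comparison is the causal one.
Standardising Kaur to the population bowling type mix: 0.500·115/180 + 0.500·521/1320 = 0.517.

0.52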